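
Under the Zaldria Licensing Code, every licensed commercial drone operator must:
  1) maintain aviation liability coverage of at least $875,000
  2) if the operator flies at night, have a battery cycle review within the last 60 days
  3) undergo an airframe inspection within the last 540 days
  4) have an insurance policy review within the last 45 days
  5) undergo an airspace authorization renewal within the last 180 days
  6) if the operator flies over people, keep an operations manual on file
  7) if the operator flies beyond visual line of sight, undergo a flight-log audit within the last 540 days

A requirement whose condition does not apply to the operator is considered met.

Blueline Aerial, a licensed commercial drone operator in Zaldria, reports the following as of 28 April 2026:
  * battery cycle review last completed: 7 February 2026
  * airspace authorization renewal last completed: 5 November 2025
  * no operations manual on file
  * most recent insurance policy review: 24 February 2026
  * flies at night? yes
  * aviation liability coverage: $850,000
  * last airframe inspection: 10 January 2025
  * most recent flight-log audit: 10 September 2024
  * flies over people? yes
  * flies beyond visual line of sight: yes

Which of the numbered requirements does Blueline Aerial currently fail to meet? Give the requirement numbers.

1, 2, 4, 6, 7

1. aviation liability coverage $850,000 < $875,000 → not met
2. condition 'flies at night' holds; battery cycle review 80 days ago vs limit 60 → not met
3. airframe inspection 473 days ago vs limit 540 → met
4. insurance policy review 63 days ago vs limit 45 → not met
5. airspace authorization renewal 174 days ago vs limit 180 → met
6. condition 'flies over people' holds; operations manual absent → not met
7. condition 'flies beyond visual line of sight' holds; flight-log audit 595 days ago vs limit 540 → not met
Not met: 1, 2, 4, 6, 7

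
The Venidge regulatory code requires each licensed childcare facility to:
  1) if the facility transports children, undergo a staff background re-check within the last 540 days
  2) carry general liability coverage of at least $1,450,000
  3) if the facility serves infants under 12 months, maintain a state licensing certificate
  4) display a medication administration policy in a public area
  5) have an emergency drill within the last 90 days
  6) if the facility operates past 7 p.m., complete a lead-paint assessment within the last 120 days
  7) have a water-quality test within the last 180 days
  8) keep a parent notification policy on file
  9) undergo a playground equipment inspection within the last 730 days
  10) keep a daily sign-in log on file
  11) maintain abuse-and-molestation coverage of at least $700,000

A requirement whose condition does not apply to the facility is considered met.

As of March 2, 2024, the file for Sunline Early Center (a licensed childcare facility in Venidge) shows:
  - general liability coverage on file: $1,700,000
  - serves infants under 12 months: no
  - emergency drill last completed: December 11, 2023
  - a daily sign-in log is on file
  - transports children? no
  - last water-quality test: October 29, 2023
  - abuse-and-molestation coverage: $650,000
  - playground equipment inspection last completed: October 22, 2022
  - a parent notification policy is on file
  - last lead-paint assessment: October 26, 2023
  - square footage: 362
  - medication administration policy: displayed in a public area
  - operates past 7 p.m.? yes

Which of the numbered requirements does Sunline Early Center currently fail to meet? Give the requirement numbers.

6, 11

1. condition 'transports children' does not hold → requirement n/a → met
2. general liability coverage $1,700,000 ≥ $1,450,000 → met
3. condition 'serves infants under 12 months' does not hold → requirement n/a → met
4. medication administration policy present → met
5. emergency drill 82 days ago vs limit 90 → met
6. condition 'operates past 7 p.m.' holds; lead-paint assessment 128 days ago vs limit 120 → not met
7. water-quality test 125 days ago vs limit 180 → met
8. parent notification policy present → met
9. playground equipment inspection 497 days ago vs limit 730 → met
10. daily sign-in log present → met
11. abuse-and-molestation coverage $650,000 < $700,000 → not met
Not met: 6, 11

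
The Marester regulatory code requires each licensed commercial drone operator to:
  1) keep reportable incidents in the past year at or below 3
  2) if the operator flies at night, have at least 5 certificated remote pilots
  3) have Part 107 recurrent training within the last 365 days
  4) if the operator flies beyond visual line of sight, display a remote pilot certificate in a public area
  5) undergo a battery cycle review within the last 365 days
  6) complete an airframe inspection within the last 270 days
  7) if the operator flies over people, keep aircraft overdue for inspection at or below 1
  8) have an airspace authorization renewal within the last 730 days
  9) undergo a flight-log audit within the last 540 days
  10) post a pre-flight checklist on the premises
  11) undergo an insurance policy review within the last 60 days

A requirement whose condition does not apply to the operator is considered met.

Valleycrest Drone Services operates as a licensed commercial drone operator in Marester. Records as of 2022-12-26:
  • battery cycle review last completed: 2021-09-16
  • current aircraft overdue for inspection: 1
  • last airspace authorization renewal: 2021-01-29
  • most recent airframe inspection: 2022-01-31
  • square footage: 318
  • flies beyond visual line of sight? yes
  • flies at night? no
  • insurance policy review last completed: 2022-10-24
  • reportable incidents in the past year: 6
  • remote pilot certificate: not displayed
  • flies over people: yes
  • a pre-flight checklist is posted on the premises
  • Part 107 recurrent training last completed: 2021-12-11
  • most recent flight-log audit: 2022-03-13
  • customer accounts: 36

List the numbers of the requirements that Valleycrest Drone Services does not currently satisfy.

1, 3, 4, 5, 6, 11

1. reportable incidents in the past year 6 > 3 → not met
2. condition 'flies at night' does not hold → requirement n/a → met
3. Part 107 recurrent training 380 days ago vs limit 365 → not met
4. condition 'flies beyond visual line of sight' holds; remote pilot certificate absent → not met
5. battery cycle review 466 days ago vs limit 365 → not met
6. airframe inspection 329 days ago vs limit 270 → not met
7. condition 'flies over people' holds; aircraft overdue for inspection 1 ≤ 1 → met
8. airspace authorization renewal 696 days ago vs limit 730 → met
9. flight-log audit 288 days ago vs limit 540 → met
10. pre-flight checklist present → met
11. insurance policy review 63 days ago vs limit 60 → not met
Not met: 1, 3, 4, 5, 6, 11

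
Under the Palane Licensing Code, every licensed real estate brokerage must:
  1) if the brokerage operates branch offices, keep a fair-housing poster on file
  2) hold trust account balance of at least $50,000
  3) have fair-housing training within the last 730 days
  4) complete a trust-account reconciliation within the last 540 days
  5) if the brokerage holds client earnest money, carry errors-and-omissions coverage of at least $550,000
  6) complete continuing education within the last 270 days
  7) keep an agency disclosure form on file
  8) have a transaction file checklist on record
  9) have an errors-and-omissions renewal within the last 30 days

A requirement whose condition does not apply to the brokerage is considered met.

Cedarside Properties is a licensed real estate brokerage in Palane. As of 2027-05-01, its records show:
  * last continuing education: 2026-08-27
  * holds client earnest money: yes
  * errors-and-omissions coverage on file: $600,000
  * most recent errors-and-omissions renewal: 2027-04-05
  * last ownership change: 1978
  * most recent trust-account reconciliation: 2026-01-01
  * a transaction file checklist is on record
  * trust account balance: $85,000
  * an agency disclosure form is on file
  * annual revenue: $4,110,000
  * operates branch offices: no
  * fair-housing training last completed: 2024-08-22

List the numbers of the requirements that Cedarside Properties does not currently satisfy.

3

1. condition 'operates branch offices' does not hold → requirement n/a → met
2. trust account balance $85,000 ≥ $50,000 → met
3. fair-housing training 982 days ago vs limit 730 → not met
4. trust-account reconciliation 485 days ago vs limit 540 → met
5. condition 'holds client earnest money' holds; errors-and-omissions coverage $600,000 ≥ $550,000 → met
6. continuing education 247 days ago vs limit 270 → met
7. agency disclosure form present → met
8. transaction file checklist present → met
9. errors-and-omissions renewal 26 days ago vs limit 30 → met
Not met: 3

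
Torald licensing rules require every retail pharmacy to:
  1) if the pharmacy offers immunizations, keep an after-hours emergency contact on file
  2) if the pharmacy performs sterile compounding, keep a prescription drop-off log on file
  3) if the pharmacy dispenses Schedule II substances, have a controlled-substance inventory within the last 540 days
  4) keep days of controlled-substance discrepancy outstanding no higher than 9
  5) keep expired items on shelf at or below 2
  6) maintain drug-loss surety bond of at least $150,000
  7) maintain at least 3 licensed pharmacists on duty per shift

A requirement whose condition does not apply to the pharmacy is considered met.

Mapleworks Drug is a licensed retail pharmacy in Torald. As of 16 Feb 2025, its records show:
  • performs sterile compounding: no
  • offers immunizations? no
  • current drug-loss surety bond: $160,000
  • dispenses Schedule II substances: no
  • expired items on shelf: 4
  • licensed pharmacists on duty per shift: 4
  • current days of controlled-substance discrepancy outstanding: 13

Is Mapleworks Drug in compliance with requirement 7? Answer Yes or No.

Yes

7. licensed pharmacists on duty per shift 4 ≥ 3 → met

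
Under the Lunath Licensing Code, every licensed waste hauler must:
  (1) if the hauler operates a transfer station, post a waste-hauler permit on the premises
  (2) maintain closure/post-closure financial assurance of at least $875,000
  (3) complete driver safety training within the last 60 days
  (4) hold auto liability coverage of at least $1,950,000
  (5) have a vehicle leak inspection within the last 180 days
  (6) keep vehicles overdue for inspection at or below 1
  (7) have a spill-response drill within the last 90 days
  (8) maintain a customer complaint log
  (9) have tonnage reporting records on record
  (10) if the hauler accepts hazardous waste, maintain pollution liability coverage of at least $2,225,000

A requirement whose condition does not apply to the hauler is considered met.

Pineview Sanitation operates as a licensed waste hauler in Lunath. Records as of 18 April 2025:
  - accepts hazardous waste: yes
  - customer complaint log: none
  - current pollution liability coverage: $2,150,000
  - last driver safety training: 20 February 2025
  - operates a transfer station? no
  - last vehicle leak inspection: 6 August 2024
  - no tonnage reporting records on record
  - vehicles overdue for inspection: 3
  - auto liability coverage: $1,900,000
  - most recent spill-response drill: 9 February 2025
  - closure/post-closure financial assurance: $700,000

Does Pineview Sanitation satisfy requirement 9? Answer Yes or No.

No

9. tonnage reporting records absent → not met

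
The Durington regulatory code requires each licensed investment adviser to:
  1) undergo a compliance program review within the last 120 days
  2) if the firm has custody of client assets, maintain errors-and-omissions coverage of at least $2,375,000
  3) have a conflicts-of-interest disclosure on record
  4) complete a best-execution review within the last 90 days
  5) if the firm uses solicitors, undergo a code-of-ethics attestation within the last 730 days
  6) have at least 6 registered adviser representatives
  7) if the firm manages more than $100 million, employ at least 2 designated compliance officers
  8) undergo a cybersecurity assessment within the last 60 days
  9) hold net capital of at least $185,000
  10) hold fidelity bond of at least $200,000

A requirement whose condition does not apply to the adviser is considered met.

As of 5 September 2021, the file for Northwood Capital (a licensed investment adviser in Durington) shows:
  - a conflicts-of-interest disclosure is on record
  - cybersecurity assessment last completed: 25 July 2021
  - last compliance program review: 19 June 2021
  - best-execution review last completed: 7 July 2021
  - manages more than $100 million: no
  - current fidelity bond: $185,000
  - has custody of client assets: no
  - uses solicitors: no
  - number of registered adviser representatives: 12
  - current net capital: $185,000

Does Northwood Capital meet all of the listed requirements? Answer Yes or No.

1. compliance program review 78 days ago vs limit 120 → met
2. condition 'has custody of client assets' does not hold → requirement n/a → met
3. conflicts-of-interest disclosure present → met
4. best-execution review 60 days ago vs limit 90 → met
5. condition 'uses solicitors' does not hold → requirement n/a → met
6. registered adviser representatives 12 ≥ 6 → met
7. condition 'manages more than $100 million' does not hold → requirement n/a → met
8. cybersecurity assessment 42 days ago vs limit 60 → met
9. net capital $185,000 ≥ $185,000 → met
10. fidelity bond $185,000 < $200,000 → not met
Not met: 10

No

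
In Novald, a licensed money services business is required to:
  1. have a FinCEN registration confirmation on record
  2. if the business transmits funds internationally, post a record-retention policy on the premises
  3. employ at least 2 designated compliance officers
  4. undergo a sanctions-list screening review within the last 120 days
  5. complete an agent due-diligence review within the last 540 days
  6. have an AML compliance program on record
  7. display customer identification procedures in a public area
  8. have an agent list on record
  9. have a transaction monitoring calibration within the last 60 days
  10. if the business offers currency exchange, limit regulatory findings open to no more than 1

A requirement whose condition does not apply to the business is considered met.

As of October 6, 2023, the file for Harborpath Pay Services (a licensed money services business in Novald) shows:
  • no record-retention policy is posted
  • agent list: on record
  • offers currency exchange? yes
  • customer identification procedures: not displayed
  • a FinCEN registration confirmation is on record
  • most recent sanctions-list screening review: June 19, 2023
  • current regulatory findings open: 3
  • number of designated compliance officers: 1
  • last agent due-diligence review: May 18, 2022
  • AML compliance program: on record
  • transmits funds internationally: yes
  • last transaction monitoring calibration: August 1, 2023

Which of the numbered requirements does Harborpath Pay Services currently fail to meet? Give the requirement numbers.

2, 3, 7, 9, 10

1. FinCEN registration confirmation present → met
2. condition 'transmits funds internationally' holds; record-retention policy absent → not met
3. designated compliance officers 1 < 2 → not met
4. sanctions-list screening review 109 days ago vs limit 120 → met
5. agent due-diligence review 506 days ago vs limit 540 → met
6. AML compliance program present → met
7. customer identification procedures absent → not met
8. agent list present → met
9. transaction monitoring calibration 66 days ago vs limit 60 → not met
10. condition 'offers currency exchange' holds; regulatory findings open 3 > 1 → not met
Not met: 2, 3, 7, 9, 10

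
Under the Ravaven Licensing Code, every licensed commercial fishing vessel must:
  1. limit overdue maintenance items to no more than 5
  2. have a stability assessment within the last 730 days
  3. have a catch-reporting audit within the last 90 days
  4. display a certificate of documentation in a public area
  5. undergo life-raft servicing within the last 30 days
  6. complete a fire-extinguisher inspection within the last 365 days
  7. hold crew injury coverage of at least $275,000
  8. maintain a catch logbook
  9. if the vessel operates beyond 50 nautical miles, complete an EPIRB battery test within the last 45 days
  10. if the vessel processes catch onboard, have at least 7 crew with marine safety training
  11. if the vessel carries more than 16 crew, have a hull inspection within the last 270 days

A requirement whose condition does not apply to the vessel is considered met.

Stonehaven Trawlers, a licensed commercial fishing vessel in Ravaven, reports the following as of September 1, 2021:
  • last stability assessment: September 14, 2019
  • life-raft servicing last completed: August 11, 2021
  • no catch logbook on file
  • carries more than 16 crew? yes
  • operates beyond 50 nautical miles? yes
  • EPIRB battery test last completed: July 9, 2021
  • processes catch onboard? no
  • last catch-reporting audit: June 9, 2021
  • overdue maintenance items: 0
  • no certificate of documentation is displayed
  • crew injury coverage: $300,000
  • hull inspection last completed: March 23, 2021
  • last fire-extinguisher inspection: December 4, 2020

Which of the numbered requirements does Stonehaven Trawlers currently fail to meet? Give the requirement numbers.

4, 8, 9

1. overdue maintenance items 0 ≤ 5 → met
2. stability assessment 718 days ago vs limit 730 → met
3. catch-reporting audit 84 days ago vs limit 90 → met
4. certificate of documentation absent → not met
5. life-raft servicing 21 days ago vs limit 30 → met
6. fire-extinguisher inspection 271 days ago vs limit 365 → met
7. crew injury coverage $300,000 ≥ $275,000 → met
8. catch logbook absent → not met
9. condition 'operates beyond 50 nautical miles' holds; EPIRB battery test 54 days ago vs limit 45 → not met
10. condition 'processes catch onboard' does not hold → requirement n/a → met
11. condition 'carries more than 16 crew' holds; hull inspection 162 days ago vs limit 270 → met
Not met: 4, 8, 9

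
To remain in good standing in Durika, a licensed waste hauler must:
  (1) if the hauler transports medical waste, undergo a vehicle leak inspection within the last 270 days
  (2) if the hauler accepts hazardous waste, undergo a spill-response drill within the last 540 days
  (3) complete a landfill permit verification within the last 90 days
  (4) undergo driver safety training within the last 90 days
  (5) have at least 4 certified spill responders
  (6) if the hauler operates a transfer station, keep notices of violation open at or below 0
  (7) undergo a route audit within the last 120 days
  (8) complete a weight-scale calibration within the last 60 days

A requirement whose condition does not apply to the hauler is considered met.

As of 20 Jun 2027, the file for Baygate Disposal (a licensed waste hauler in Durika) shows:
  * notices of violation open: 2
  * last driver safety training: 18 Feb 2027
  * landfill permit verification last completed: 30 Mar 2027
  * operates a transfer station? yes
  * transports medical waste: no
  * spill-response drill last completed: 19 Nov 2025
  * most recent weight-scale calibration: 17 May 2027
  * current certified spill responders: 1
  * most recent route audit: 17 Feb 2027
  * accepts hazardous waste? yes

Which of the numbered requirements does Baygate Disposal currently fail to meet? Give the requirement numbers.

2, 4, 5, 6, 7

1. condition 'transports medical waste' does not hold → requirement n/a → met
2. condition 'accepts hazardous waste' holds; spill-response drill 578 days ago vs limit 540 → not met
3. landfill permit verification 82 days ago vs limit 90 → met
4. driver safety training 122 days ago vs limit 90 → not met
5. certified spill responders 1 < 4 → not met
6. condition 'operates a transfer station' holds; notices of violation open 2 > 0 → not met
7. route audit 123 days ago vs limit 120 → not met
8. weight-scale calibration 34 days ago vs limit 60 → met
Not met: 2, 4, 5, 6, 7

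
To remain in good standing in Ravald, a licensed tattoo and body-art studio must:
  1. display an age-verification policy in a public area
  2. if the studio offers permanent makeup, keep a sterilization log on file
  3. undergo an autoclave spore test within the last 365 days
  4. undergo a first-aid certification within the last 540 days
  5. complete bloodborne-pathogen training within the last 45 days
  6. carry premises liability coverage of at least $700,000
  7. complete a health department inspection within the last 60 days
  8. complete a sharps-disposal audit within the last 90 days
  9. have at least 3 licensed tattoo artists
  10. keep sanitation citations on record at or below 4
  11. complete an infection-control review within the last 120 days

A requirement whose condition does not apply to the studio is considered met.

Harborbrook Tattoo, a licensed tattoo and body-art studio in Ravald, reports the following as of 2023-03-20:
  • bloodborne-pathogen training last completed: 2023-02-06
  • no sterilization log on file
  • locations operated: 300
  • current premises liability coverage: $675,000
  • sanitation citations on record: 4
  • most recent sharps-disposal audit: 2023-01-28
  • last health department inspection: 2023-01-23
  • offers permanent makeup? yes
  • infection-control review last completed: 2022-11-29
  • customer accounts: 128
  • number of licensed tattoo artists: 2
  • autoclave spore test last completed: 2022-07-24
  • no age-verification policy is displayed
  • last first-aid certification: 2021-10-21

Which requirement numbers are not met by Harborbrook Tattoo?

1, 2, 6, 9

1. age-verification policy absent → not met
2. condition 'offers permanent makeup' holds; sterilization log absent → not met
3. autoclave spore test 239 days ago vs limit 365 → met
4. first-aid certification 515 days ago vs limit 540 → met
5. bloodborne-pathogen training 42 days ago vs limit 45 → met
6. premises liability coverage $675,000 < $700,000 → not met
7. health department inspection 56 days ago vs limit 60 → met
8. sharps-disposal audit 51 days ago vs limit 90 → met
9. licensed tattoo artists 2 < 3 → not met
10. sanitation citations on record 4 ≤ 4 → met
11. infection-control review 111 days ago vs limit 120 → met
Not met: 1, 2, 6, 9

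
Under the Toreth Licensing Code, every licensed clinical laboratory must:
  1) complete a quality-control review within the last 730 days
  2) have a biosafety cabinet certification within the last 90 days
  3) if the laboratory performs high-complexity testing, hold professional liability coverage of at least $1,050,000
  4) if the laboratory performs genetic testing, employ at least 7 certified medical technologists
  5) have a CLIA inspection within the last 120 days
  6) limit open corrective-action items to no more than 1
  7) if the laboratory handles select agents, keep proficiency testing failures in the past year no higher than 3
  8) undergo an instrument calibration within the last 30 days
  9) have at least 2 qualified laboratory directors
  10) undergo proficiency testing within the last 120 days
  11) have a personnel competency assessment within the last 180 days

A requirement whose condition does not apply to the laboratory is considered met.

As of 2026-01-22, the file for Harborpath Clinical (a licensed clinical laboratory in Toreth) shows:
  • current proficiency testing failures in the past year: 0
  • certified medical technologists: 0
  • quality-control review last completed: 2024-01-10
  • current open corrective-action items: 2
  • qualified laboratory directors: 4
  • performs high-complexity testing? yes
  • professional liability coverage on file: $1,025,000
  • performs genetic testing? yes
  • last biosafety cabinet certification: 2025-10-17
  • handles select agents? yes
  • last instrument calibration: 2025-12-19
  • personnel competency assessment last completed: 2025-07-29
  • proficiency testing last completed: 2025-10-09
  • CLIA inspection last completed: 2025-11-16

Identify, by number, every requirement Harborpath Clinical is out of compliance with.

1, 2, 3, 4, 6, 8

1. quality-control review 743 days ago vs limit 730 → not met
2. biosafety cabinet certification 97 days ago vs limit 90 → not met
3. condition 'performs high-complexity testing' holds; professional liability coverage $1,025,000 < $1,050,000 → not met
4. condition 'performs genetic testing' holds; certified medical technologists 0 < 7 → not met
5. CLIA inspection 67 days ago vs limit 120 → met
6. open corrective-action items 2 > 1 → not met
7. condition 'handles select agents' holds; proficiency testing failures in the past year 0 ≤ 3 → met
8. instrument calibration 34 days ago vs limit 30 → not met
9. qualified laboratory directors 4 ≥ 2 → met
10. proficiency testing 105 days ago vs limit 120 → met
11. personnel competency assessment 177 days ago vs limit 180 → met
Not met: 1, 2, 3, 4, 6, 8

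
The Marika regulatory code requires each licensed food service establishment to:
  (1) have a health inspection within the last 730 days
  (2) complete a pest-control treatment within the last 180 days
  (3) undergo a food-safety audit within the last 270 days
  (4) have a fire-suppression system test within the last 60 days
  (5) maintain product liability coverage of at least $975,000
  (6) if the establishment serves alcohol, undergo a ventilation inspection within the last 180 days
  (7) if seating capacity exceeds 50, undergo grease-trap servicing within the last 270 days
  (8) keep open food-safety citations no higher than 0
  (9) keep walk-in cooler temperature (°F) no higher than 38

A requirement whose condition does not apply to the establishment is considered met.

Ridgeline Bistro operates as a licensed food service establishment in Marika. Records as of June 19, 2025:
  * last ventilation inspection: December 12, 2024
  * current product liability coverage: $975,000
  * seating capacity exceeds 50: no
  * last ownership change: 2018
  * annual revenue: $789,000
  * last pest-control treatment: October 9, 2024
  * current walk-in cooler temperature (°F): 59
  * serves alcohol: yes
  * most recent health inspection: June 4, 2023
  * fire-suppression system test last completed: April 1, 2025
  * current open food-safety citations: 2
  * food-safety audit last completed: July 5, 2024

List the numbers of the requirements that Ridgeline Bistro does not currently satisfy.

1. health inspection 746 days ago vs limit 730 → not met
2. pest-control treatment 253 days ago vs limit 180 → not met
3. food-safety audit 349 days ago vs limit 270 → not met
4. fire-suppression system test 79 days ago vs limit 60 → not met
5. product liability coverage $975,000 ≥ $975,000 → met
6. condition 'serves alcohol' holds; ventilation inspection 189 days ago vs limit 180 → not met
7. condition 'seating capacity exceeds 50' does not hold → requirement n/a → met
8. open food-safety citations 2 > 0 → not met
9. walk-in cooler temperature (°F) 59 > 38 → not met
Not met: 1, 2, 3, 4, 6, 8, 9

1, 2, 3, 4, 6, 8, 9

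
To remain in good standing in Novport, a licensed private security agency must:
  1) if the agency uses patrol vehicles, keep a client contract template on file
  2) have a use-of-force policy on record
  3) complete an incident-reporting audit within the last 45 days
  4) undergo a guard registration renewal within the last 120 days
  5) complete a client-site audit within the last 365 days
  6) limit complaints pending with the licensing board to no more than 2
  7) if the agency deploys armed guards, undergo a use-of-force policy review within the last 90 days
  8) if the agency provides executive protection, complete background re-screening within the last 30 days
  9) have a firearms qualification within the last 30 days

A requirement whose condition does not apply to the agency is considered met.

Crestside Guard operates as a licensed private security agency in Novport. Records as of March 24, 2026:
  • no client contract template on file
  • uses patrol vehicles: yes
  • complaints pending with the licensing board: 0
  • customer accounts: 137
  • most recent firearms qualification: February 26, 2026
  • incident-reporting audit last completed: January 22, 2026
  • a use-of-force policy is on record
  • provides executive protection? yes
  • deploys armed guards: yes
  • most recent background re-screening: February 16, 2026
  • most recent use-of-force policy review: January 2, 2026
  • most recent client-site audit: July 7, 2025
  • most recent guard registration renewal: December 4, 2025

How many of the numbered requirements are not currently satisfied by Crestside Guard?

1. condition 'uses patrol vehicles' holds; client contract template absent → not met
2. use-of-force policy present → met
3. incident-reporting audit 61 days ago vs limit 45 → not met
4. guard registration renewal 110 days ago vs limit 120 → met
5. client-site audit 260 days ago vs limit 365 → met
6. complaints pending with the licensing board 0 ≤ 2 → met
7. condition 'deploys armed guards' holds; use-of-force policy review 81 days ago vs limit 90 → met
8. condition 'provides executive protection' holds; background re-screening 36 days ago vs limit 30 → not met
9. firearms qualification 26 days ago vs limit 30 → met
Not met: 3 of 9

3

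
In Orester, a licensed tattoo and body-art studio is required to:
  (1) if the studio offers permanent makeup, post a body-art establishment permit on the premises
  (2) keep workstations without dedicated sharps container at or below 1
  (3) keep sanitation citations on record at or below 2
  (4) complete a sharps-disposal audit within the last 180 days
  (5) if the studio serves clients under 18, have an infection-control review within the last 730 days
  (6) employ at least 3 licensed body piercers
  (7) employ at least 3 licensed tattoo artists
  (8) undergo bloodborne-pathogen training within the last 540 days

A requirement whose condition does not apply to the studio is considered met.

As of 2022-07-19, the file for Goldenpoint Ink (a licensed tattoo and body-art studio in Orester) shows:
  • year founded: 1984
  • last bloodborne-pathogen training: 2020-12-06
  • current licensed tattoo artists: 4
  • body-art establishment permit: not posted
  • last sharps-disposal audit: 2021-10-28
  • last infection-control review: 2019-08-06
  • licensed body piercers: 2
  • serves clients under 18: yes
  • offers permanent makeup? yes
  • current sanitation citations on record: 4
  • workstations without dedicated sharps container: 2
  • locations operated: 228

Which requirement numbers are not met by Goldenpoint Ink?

1, 2, 3, 4, 5, 6, 8

1. condition 'offers permanent makeup' holds; body-art establishment permit absent → not met
2. workstations without dedicated sharps container 2 > 1 → not met
3. sanitation citations on record 4 > 2 → not met
4. sharps-disposal audit 264 days ago vs limit 180 → not met
5. condition 'serves clients under 18' holds; infection-control review 1078 days ago vs limit 730 → not met
6. licensed body piercers 2 < 3 → not met
7. licensed tattoo artists 4 ≥ 3 → met
8. bloodborne-pathogen training 590 days ago vs limit 540 → not met
Not met: 1, 2, 3, 4, 5, 6, 8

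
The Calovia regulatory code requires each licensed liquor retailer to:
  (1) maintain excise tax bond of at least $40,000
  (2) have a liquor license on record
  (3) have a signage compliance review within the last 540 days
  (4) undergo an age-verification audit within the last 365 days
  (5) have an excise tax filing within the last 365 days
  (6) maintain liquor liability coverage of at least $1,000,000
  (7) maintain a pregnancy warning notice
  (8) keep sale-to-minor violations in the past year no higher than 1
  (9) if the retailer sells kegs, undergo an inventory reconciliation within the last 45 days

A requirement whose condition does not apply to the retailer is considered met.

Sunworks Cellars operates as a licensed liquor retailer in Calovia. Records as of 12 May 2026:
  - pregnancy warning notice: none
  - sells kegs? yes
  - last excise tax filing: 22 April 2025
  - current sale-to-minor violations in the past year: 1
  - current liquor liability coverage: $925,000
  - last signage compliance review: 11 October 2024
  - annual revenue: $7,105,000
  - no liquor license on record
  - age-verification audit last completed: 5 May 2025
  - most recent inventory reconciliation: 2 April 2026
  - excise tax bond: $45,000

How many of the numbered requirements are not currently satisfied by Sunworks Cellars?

6

1. excise tax bond $45,000 ≥ $40,000 → met
2. liquor license absent → not met
3. signage compliance review 578 days ago vs limit 540 → not met
4. age-verification audit 372 days ago vs limit 365 → not met
5. excise tax filing 385 days ago vs limit 365 → not met
6. liquor liability coverage $925,000 < $1,000,000 → not met
7. pregnancy warning notice absent → not met
8. sale-to-minor violations in the past year 1 ≤ 1 → met
9. condition 'sells kegs' holds; inventory reconciliation 40 days ago vs limit 45 → met
Not met: 6 of 9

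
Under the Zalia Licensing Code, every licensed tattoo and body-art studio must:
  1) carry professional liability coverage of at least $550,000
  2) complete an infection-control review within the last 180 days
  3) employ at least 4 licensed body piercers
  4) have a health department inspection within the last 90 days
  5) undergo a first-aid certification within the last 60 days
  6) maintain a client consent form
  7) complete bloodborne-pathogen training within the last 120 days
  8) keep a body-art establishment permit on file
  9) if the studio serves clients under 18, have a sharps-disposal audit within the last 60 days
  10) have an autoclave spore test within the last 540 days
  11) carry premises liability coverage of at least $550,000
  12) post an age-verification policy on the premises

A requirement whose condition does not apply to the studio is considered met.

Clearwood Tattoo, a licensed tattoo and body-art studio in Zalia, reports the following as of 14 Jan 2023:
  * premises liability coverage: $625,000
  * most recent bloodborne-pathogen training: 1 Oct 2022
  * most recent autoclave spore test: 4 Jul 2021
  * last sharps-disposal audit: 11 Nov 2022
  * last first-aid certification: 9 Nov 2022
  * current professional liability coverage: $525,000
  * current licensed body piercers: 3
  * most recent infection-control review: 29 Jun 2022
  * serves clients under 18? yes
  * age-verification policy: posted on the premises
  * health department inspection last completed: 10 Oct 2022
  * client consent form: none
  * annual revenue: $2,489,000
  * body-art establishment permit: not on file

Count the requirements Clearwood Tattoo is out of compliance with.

1. professional liability coverage $525,000 < $550,000 → not met
2. infection-control review 199 days ago vs limit 180 → not met
3. licensed body piercers 3 < 4 → not met
4. health department inspection 96 days ago vs limit 90 → not met
5. first-aid certification 66 days ago vs limit 60 → not met
6. client consent form absent → not met
7. bloodborne-pathogen training 105 days ago vs limit 120 → met
8. body-art establishment permit absent → not met
9. condition 'serves clients under 18' holds; sharps-disposal audit 64 days ago vs limit 60 → not met
10. autoclave spore test 559 days ago vs limit 540 → not met
11. premises liability coverage $625,000 ≥ $550,000 → met
12. age-verification policy present → met
Not met: 9 of 12

9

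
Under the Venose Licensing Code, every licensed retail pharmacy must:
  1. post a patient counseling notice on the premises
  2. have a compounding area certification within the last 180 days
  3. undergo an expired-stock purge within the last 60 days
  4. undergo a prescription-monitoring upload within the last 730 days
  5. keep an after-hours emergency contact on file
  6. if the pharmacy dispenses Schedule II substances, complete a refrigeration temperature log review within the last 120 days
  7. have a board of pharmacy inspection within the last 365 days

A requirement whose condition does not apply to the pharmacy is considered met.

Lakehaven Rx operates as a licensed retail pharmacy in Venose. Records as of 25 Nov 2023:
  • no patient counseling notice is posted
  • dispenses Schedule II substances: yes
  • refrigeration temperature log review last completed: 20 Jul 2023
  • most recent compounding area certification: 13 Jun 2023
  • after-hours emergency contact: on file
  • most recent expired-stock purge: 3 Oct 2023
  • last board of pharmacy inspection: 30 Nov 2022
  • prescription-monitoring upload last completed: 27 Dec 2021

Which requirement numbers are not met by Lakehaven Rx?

1, 6

1. patient counseling notice absent → not met
2. compounding area certification 165 days ago vs limit 180 → met
3. expired-stock purge 53 days ago vs limit 60 → met
4. prescription-monitoring upload 698 days ago vs limit 730 → met
5. after-hours emergency contact present → met
6. condition 'dispenses Schedule II substances' holds; refrigeration temperature log review 128 days ago vs limit 120 → not met
7. board of pharmacy inspection 360 days ago vs limit 365 → met
Not met: 1, 6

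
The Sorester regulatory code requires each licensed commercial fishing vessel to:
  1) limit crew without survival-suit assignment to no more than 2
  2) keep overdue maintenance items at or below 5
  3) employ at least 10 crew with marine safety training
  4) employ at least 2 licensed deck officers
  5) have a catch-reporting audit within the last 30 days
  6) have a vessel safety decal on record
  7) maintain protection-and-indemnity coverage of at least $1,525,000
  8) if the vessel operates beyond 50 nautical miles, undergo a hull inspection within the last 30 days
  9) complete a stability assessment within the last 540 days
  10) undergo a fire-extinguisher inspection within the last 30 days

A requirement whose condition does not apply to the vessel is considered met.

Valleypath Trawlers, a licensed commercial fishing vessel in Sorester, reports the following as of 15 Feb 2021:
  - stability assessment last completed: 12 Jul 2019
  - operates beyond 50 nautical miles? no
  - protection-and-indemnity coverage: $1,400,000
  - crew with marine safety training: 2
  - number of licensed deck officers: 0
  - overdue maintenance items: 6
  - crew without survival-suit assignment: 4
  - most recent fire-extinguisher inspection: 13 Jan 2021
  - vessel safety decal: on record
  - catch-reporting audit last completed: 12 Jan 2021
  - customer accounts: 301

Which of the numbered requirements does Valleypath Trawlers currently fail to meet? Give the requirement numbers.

1, 2, 3, 4, 5, 7, 9, 10

1. crew without survival-suit assignment 4 > 2 → not met
2. overdue maintenance items 6 > 5 → not met
3. crew with marine safety training 2 < 10 → not met
4. licensed deck officers 0 < 2 → not met
5. catch-reporting audit 34 days ago vs limit 30 → not met
6. vessel safety decal present → met
7. protection-and-indemnity coverage $1,400,000 < $1,525,000 → not met
8. condition 'operates beyond 50 nautical miles' does not hold → requirement n/a → met
9. stability assessment 584 days ago vs limit 540 → not met
10. fire-extinguisher inspection 33 days ago vs limit 30 → not met
Not met: 1, 2, 3, 4, 5, 7, 9, 10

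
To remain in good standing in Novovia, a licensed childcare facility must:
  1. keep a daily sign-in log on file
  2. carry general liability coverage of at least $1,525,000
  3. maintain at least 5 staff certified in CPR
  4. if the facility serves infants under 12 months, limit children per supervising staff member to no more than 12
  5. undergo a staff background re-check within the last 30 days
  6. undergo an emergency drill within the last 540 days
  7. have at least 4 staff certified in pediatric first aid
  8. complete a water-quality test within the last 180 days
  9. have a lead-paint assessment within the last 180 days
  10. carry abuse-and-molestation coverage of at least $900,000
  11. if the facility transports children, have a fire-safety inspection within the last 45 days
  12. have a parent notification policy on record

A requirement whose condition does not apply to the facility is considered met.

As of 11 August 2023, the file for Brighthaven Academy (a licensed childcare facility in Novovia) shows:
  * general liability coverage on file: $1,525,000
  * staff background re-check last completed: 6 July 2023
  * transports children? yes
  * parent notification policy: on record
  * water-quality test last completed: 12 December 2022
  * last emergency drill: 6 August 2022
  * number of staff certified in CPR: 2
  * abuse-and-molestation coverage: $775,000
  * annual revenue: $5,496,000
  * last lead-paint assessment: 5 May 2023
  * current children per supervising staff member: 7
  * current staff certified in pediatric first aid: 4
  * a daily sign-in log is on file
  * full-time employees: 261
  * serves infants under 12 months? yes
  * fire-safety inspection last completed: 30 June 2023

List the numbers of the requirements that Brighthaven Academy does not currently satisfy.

1. daily sign-in log present → met
2. general liability coverage $1,525,000 ≥ $1,525,000 → met
3. staff certified in CPR 2 < 5 → not met
4. condition 'serves infants under 12 months' holds; children per supervising staff member 7 ≤ 12 → met
5. staff background re-check 36 days ago vs limit 30 → not met
6. emergency drill 370 days ago vs limit 540 → met
7. staff certified in pediatric first aid 4 ≥ 4 → met
8. water-quality test 242 days ago vs limit 180 → not met
9. lead-paint assessment 98 days ago vs limit 180 → met
10. abuse-and-molestation coverage $775,000 < $900,000 → not met
11. condition 'transports children' holds; fire-safety inspection 42 days ago vs limit 45 → met
12. parent notification policy present → met
Not met: 3, 5, 8, 10

3, 5, 8, 10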